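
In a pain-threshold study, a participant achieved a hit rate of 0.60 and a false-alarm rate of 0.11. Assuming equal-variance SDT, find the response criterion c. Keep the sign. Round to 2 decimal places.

z(H) = z(0.60) = 0.253
z(FA) = z(0.11) = -1.227
c = −½·[z(H) + z(FA)] = −0.5 × (0.253 + (-1.227)) = 0.487

c = 0.49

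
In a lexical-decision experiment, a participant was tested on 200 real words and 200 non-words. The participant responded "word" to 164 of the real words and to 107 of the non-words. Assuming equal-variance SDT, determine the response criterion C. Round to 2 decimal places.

C = -0.50

H = 164/200 = 0.8200
FA = 107/200 = 0.5350
z(H) = z(0.8200) = 0.9154
z(FA) = z(0.5350) = 0.0878
c = −½·[z(H) + z(FA)] = −0.5 × (0.9154 + 0.0878) = -0.5016
c < 0: the participant has a liberal response bias.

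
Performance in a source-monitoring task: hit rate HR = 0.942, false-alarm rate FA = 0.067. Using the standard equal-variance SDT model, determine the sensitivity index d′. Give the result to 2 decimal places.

d′ = 3.07

z(H) = 1.5718
z(FA) = -1.4985
d' = z(H) − z(FA) = 1.5718 − (-1.4985) = 3.0703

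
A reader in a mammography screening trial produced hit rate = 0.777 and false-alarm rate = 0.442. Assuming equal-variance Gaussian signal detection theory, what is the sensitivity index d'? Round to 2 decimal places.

z(H) = z(0.777) = 0.7621
z(FA) = z(0.442) = -0.1459
d' = z(H) − z(FA) = 0.7621 − (-0.1459) = 0.9080

d' = 0.91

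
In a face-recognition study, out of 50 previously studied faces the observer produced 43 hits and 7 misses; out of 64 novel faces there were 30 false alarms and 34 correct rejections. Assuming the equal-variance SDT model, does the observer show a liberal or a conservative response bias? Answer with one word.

liberal

z(H) = 1.080, z(FA) = -0.078
c = −½·(z(H) + z(FA)) = -0.501
c < 0 → liberal criterion (biased toward responding “yes”).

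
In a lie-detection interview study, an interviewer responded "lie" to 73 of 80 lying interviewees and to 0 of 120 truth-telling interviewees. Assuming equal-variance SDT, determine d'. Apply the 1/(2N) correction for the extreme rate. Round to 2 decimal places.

d' = 3.99

The false-alarm rate is 0/120 = 0, so apply the 1/(2N) correction: FA → 1/(2·120) = 0.00417.
z(H) = z(0.91250) = 1.356
z(FA) = z(0.00417) = -2.638
d' = 1.356 − (-2.638) = 3.994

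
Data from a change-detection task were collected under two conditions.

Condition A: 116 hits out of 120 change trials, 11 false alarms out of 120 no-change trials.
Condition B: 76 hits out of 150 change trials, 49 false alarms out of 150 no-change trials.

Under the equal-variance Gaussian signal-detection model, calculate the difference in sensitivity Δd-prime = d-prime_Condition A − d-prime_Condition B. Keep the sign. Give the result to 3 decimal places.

Condition A: z(0.9667) = 1.8344, z(0.0917) = -1.3304, d' = 3.1648
Condition B: z(0.5067) = 0.0168, z(0.3267) = -0.4490, d' = 0.4658
Δd' = d'_Condition A − d'_Condition B = 3.1648 − 0.4658 = 2.6990
Condition A has the higher sensitivity.

Δd-prime = 2.699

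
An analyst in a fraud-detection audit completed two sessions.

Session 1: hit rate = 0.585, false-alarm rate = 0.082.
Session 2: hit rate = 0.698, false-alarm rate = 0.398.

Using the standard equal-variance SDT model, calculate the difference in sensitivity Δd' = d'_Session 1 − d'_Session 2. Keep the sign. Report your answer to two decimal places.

Session 1: z(0.585) = 0.215, z(0.082) = -1.392, d' = 1.607
Session 2: z(0.698) = 0.519, z(0.398) = -0.259, d' = 0.778
Δd' = d'_Session 1 − d'_Session 2 = 1.607 − 0.778 = 0.829
Session 1 has the higher sensitivity.

Δd' = 0.83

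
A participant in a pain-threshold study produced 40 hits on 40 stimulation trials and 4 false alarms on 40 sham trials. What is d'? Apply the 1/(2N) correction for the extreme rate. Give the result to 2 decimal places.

d' = 3.52

The hit rate is 40/40 = 1, so apply the 1/(2N) correction: H → 1 − 1/(2·40) = 0.98750.
z(H) = z(0.98750) = 2.241
z(FA) = z(0.10000) = -1.282
d' = 2.241 − (-1.282) = 3.523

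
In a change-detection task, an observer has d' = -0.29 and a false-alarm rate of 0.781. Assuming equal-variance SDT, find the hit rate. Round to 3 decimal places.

hit rate = 0.686

z(false-alarm rate) = z(0.781) = 0.7756
z(H) = z(FA) + d' = 0.7756 + (-0.29) = 0.4856
hit rate = Φ(0.4856) = 0.6864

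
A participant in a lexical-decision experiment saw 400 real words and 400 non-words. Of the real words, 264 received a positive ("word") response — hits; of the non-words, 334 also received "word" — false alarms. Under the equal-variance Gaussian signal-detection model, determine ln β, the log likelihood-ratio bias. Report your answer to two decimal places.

H = 264/400 = 0.6600
FA = 334/400 = 0.8350
z(H) = 0.412
z(FA) = 0.974
ln β = −½·[z(H)² − z(FA)²] = −0.5 × (0.170 − 0.949) = 0.3895

ln β = 0.39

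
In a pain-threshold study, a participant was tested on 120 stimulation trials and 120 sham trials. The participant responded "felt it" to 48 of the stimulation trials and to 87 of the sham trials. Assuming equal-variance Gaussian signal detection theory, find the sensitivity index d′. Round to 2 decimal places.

d′ = -0.85

H = 48/120 = 0.4000
FA = 87/120 = 0.7250
z(0.4000) = -0.2533, z(0.7250) = 0.5978
d' = z(H) − z(FA) = -0.2533 − 0.5978 = -0.8511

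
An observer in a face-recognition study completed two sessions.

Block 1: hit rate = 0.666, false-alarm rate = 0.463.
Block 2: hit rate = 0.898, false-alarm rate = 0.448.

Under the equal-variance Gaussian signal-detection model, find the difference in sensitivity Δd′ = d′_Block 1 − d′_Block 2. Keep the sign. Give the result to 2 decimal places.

Δd′ = -0.88

Block 1: z(0.666) = 0.429, z(0.463) = -0.093, d' = 0.522
Block 2: z(0.898) = 1.270, z(0.448) = -0.131, d' = 1.401
Δd' = d'_Block 1 − d'_Block 2 = 0.522 − 1.401 = -0.879
Block 2 has the higher sensitivity.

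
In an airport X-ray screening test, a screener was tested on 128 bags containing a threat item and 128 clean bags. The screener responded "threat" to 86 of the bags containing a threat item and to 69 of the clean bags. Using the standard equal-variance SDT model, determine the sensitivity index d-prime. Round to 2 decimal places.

d-prime = 0.35

H = 86/128 = 0.6719
FA = 69/128 = 0.5391
z(0.6719) = 0.445, z(0.5391) = 0.098
d' = z(H) − z(FA) = 0.445 − 0.098 = 0.347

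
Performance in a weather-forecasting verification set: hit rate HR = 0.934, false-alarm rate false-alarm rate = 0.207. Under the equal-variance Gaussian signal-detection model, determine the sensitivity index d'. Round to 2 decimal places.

z(0.934) = 1.5063, z(0.207) = -0.8169
d' = z(H) − z(FA) = 1.5063 − (-0.8169) = 2.3232

d' = 2.32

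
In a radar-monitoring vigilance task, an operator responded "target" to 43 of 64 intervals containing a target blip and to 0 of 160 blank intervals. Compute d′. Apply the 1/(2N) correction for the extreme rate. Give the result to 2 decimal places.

The false-alarm rate is 0/160 = 0, so apply the 1/(2N) correction: FA → 1/(2·160) = 0.00313.
z(H) = z(0.67188) = 0.445
z(FA) = z(0.00313) = -2.734
d' = 0.445 − (-2.734) = 3.179

d′ = 3.18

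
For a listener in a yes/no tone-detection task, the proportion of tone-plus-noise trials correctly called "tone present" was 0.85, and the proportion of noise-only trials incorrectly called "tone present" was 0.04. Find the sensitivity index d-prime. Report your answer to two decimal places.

d-prime = 2.79

z(H) = z(0.85) = 1.0364
z(FA) = z(0.04) = -1.7507
d' = z(H) − z(FA) = 1.0364 − (-1.7507) = 2.7871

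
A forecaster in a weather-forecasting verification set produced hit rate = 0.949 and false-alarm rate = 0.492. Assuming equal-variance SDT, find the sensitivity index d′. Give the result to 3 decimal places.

Φ⁻¹(H) = 1.6352
Φ⁻¹(FA) = -0.0201
d' = z(H) − z(FA) = 1.6352 − (-0.0201) = 1.6553

d′ = 1.655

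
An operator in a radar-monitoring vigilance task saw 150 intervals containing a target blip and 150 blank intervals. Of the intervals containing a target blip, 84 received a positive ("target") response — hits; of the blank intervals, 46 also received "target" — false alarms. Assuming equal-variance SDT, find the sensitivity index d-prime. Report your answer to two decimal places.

d-prime = 0.66

H = 84/150 = 0.5600
FA = 46/150 = 0.3067
z(H) = 0.151
z(FA) = -0.505
d' = z(H) − z(FA) = 0.151 − (-0.505) = 0.656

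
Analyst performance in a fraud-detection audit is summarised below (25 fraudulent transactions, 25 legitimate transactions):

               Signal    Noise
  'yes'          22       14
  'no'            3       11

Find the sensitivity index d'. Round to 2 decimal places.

d' = 1.02

H = 22/25 = 0.8800
FA = 14/25 = 0.5600
z(H) = 1.175
z(FA) = 0.151
d' = z(H) − z(FA) = 1.175 − 0.151 = 1.024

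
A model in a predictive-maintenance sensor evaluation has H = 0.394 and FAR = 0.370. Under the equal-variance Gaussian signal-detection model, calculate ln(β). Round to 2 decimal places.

ln β = 0.02

z(0.394) = -0.269, z(0.370) = -0.332
ln β = −½·[z(H)² − z(FA)²] = −0.5 × (0.072 − 0.110) = 0.019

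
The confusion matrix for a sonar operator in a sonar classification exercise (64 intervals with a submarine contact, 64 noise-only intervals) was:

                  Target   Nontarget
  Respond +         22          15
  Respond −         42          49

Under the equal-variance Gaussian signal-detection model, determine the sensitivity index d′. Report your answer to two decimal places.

H = 22/64 = 0.3438
FA = 15/64 = 0.2344
Φ⁻¹(H) = Φ⁻¹(0.3438) = -0.402
Φ⁻¹(FA) = Φ⁻¹(0.2344) = -0.724
d' = z(H) − z(FA) = -0.402 − (-0.724) = 0.322

d′ = 0.32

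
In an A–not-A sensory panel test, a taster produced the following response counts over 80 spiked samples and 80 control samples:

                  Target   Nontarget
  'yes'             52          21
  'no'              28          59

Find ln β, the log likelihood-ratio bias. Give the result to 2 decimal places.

ln β = 0.13

H = 52/80 = 0.6500
FA = 21/80 = 0.2625
z(H) = z(0.6500) = 0.385
z(FA) = z(0.2625) = -0.636
ln β = −½·[z(H)² − z(FA)²] = −0.5 × (0.148 − 0.404) = 0.128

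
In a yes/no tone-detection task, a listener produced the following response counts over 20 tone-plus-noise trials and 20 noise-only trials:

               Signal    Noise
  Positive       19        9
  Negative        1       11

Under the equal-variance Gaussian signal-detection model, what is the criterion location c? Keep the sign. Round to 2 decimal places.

H = 19/20 = 0.9500
FA = 9/20 = 0.4500
z(0.9500) = 1.645, z(0.4500) = -0.126
c = −½·[z(H) + z(FA)] = −0.5 × (1.645 + (-0.126)) = -0.7595

c = -0.76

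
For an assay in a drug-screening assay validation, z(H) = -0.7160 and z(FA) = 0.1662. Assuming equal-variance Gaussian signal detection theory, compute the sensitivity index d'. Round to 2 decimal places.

d' = -0.88

d' = z(H) − z(FA) = -0.7160 − 0.1662 = -0.8822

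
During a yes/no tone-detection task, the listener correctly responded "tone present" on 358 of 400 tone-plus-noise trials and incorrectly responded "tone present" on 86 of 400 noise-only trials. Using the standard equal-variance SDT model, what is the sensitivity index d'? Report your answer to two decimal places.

d' = 2.04

H = 358/400 = 0.8950
FA = 86/400 = 0.2150
z(H) = z(0.8950) = 1.254
z(FA) = z(0.2150) = -0.789
d' = z(H) − z(FA) = 1.254 − (-0.789) = 2.043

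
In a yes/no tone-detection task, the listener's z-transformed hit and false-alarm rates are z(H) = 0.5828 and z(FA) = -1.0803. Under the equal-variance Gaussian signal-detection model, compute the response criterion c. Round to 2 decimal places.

c = −½·[z(H) + z(FA)] = −½·(0.5828 + (-1.0803)) = 0.24875

c = 0.25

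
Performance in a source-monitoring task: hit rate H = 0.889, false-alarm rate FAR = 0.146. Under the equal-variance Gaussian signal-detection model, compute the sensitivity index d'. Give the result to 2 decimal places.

d' = 2.27

z(0.889) = 1.2212, z(0.146) = -1.0537
d' = z(H) − z(FA) = 1.2212 − (-1.0537) = 2.2749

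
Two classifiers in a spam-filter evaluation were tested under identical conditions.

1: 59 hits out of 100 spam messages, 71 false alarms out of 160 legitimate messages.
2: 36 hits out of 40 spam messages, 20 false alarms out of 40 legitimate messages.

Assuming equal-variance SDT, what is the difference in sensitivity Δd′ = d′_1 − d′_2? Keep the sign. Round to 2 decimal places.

1: z(0.5900) = 0.228, z(0.4437) = -0.142, d' = 0.370
2: z(0.9000) = 1.282, z(0.5000) = 0.000, d' = 1.282
Δd' = d'_1 − d'_2 = 0.370 − 1.282 = -0.912
2 has the higher sensitivity.

Δd′ = -0.91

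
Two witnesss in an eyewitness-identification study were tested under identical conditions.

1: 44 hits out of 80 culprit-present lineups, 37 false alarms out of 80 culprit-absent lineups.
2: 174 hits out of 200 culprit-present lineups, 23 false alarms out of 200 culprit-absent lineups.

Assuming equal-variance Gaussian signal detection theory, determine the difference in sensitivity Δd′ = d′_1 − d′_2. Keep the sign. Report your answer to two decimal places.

Δd′ = -2.11

1: z(0.5500) = 0.126, z(0.4625) = -0.094, d' = 0.220
2: z(0.8700) = 1.126, z(0.1150) = -1.200, d' = 2.326
Δd' = d'_1 − d'_2 = 0.220 − 2.326 = -2.106
2 has the higher sensitivity.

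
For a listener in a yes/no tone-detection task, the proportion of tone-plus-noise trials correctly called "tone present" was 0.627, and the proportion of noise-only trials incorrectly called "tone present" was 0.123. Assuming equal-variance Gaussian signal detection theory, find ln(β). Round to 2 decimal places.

z(H) = z(0.627) = 0.324
z(FA) = z(0.123) = -1.160
ln β = −½·[z(H)² − z(FA)²] = −0.5 × (0.105 − 1.346) = 0.6205

ln β = 0.62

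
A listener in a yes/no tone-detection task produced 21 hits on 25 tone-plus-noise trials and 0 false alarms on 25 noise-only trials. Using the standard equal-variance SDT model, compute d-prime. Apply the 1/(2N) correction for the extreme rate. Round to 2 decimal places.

The false-alarm rate is 0/25 = 0, so apply the 1/(2N) correction: FA → 1/(2·25) = 0.02000.
z(H) = z(0.84000) = 0.994
z(FA) = z(0.02000) = -2.054
d' = 0.994 − (-2.054) = 3.048

d-prime = 3.05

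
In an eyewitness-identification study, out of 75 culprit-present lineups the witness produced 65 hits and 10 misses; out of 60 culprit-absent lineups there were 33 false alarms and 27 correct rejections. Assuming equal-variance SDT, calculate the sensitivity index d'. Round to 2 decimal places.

d' = 0.99

H = 65/75 = 0.8667
FA = 33/60 = 0.5500
Φ⁻¹(0.8667) = 1.111, Φ⁻¹(0.5500) = 0.126
d' = z(H) − z(FA) = 1.111 − 0.126 = 0.985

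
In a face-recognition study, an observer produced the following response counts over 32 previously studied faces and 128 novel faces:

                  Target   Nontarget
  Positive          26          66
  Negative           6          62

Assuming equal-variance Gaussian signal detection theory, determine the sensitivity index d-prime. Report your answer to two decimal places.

H = 26/32 = 0.8125
FA = 66/128 = 0.5156
z(H) = z(0.8125) = 0.8871
z(FA) = z(0.5156) = 0.0391
d' = z(H) − z(FA) = 0.8871 − 0.0391 = 0.8480

d-prime = 0.85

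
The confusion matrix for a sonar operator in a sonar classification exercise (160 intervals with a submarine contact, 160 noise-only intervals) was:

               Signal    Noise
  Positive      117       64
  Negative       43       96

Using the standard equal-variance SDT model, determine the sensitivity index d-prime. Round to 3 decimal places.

H = 117/160 = 0.7312
FA = 64/160 = 0.4000
z(H) = z(0.7312) = 0.6164
z(FA) = z(0.4000) = -0.2533
d' = z(H) − z(FA) = 0.6164 − (-0.2533) = 0.8697

d-prime = 0.870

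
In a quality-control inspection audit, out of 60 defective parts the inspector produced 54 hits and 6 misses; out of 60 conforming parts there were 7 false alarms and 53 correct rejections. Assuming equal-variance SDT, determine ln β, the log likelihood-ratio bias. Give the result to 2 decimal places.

H = 54/60 = 0.9000
FA = 7/60 = 0.1167
z(0.9000) = 1.282, z(0.1167) = -1.192
ln β = −½·[z(H)² − z(FA)²] = −0.5 × (1.644 − 1.421) = -0.1115

ln β = -0.11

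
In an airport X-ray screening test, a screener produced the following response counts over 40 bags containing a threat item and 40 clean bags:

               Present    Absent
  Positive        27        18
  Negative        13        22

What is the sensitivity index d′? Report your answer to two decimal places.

H = 27/40 = 0.6750
FA = 18/40 = 0.4500
Φ⁻¹(H) = Φ⁻¹(0.6750) = 0.454
Φ⁻¹(FA) = Φ⁻¹(0.4500) = -0.126
d' = z(H) − z(FA) = 0.454 − (-0.126) = 0.580

d′ = 0.58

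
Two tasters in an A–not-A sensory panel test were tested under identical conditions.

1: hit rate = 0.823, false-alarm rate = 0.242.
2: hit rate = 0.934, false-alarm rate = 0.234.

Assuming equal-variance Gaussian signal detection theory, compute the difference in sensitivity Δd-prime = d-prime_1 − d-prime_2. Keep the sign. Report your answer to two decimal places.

1: z(0.823) = 0.927, z(0.242) = -0.700, d' = 1.627
2: z(0.934) = 1.506, z(0.234) = -0.726, d' = 2.232
Δd' = d'_1 − d'_2 = 1.627 − 2.232 = -0.605
2 has the higher sensitivity.

Δd-prime = -0.61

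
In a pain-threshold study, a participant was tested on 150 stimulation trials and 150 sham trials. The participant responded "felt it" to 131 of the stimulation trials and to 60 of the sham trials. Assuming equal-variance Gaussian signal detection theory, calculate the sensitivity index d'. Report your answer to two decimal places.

H = 131/150 = 0.8733
FA = 60/150 = 0.4000
Φ⁻¹(0.8733) = 1.142, Φ⁻¹(0.4000) = -0.253
d' = z(H) − z(FA) = 1.142 − (-0.253) = 1.395

d' = 1.40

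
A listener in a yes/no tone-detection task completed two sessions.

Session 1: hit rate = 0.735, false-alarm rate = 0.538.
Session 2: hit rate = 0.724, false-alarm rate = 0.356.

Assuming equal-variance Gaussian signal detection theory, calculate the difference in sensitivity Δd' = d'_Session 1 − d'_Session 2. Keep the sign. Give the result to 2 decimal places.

Session 1: z(0.735) = 0.628, z(0.538) = 0.095, d' = 0.533
Session 2: z(0.724) = 0.595, z(0.356) = -0.369, d' = 0.964
Δd' = d'_Session 1 − d'_Session 2 = 0.533 − 0.964 = -0.431
Session 2 has the higher sensitivity.

Δd' = -0.43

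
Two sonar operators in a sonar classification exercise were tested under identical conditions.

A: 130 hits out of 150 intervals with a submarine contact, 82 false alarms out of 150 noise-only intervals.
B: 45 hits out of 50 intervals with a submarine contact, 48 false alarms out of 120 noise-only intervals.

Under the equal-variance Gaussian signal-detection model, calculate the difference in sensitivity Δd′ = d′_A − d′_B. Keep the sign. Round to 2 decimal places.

Δd′ = -0.54

A: z(0.8667) = 1.111, z(0.5467) = 0.117, d' = 0.994
B: z(0.9000) = 1.282, z(0.4000) = -0.253, d' = 1.535
Δd' = d'_A − d'_B = 0.994 − 1.535 = -0.541
B has the higher sensitivity.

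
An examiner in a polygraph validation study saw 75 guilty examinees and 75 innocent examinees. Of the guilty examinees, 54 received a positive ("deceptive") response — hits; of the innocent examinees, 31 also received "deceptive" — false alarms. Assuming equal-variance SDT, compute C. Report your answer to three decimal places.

H = 54/75 = 0.7200
FA = 31/75 = 0.4133
z(H) = z(0.7200) = 0.5828
z(FA) = z(0.4133) = -0.2191
c = −½·[z(H) + z(FA)] = −0.5 × (0.5828 + (-0.2191)) = -0.18185
c < 0: the examiner has a liberal response bias.

C = -0.182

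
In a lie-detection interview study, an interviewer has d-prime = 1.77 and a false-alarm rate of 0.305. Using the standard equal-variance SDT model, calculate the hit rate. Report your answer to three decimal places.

hit rate = 0.896

z(false-alarm rate) = z(0.305) = -0.5101
z(H) = z(FA) + d' = -0.5101 + 1.77 = 1.2599
hit rate = Φ(1.2599) = 0.8961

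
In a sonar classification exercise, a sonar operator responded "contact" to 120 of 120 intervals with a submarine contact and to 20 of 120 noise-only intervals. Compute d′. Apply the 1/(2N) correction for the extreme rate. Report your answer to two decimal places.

The hit rate is 120/120 = 1, so apply the 1/(2N) correction: H → 1 − 1/(2·120) = 0.99583.
z(H) = z(0.99583) = 2.638
z(FA) = z(0.16667) = -0.967
d' = 2.638 − (-0.967) = 3.605

d′ = 3.61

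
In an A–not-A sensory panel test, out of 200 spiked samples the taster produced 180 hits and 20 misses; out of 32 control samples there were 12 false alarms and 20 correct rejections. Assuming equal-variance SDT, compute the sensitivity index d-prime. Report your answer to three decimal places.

H = 180/200 = 0.9000
FA = 12/32 = 0.3750
z(H) = z(0.9000) = 1.2816
z(FA) = z(0.3750) = -0.3186
d' = z(H) − z(FA) = 1.2816 − (-0.3186) = 1.6002

d-prime = 1.600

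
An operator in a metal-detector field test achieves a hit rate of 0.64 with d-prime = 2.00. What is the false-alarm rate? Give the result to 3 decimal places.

z(hit rate) = z(0.64) = 0.3585
z(FA) = z(H) − d' = 0.3585 − 2.00 = -1.6415
false-alarm rate = Φ(-1.6415) = 0.0503

false-alarm rate = 0.050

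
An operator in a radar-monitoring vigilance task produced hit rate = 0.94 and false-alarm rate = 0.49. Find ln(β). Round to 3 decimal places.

ln β = -1.208

Φ⁻¹(H) = Φ⁻¹(0.94) = 1.5548
Φ⁻¹(FA) = Φ⁻¹(0.49) = -0.0251
ln β = −½·[z(H)² − z(FA)²] = −0.5 × (2.4174 − 0.0006) = -1.2084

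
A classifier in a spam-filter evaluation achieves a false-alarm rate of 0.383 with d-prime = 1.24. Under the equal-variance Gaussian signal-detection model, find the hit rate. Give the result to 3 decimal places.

hit rate = 0.827

z(false-alarm rate) = z(0.383) = -0.2976
z(H) = z(FA) + d' = -0.2976 + 1.24 = 0.9424
hit rate = Φ(0.9424) = 0.8270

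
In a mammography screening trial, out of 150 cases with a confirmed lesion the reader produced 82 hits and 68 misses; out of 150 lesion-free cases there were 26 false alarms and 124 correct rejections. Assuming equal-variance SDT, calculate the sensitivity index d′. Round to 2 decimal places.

H = 82/150 = 0.5467
FA = 26/150 = 0.1733
Φ⁻¹(H) = Φ⁻¹(0.5467) = 0.117
Φ⁻¹(FA) = Φ⁻¹(0.1733) = -0.941
d' = z(H) − z(FA) = 0.117 − (-0.941) = 1.058

d′ = 1.06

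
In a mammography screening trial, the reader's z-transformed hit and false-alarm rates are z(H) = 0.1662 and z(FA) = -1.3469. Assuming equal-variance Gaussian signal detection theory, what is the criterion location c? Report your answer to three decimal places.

c = −½·[z(H) + z(FA)] = −½·(0.1662 + (-1.3469)) = 0.59035
c > 0: the reader has a conservative response bias.

c = 0.590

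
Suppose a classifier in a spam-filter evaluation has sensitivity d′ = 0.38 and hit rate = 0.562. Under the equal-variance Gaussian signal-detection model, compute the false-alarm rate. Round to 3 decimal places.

false-alarm rate = 0.411

z(hit rate) = z(0.562) = 0.1560
z(FA) = z(H) − d' = 0.1560 − 0.38 = -0.2240
false-alarm rate = Φ(-0.2240) = 0.4114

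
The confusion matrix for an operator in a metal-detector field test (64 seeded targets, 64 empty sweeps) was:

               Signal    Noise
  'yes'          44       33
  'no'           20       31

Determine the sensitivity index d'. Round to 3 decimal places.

H = 44/64 = 0.6875
FA = 33/64 = 0.5156
z(H) = 0.4888
z(FA) = 0.0391
d' = z(H) − z(FA) = 0.4888 − 0.0391 = 0.4497

d' = 0.450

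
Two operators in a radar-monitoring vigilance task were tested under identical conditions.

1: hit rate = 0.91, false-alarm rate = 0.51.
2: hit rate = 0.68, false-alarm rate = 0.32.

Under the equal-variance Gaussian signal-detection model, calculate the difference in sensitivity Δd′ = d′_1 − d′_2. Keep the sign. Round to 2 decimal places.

1: z(0.91) = 1.341, z(0.51) = 0.025, d' = 1.316
2: z(0.68) = 0.468, z(0.32) = -0.468, d' = 0.936
Δd' = d'_1 − d'_2 = 1.316 − 0.936 = 0.380
1 has the higher sensitivity.

Δd′ = 0.38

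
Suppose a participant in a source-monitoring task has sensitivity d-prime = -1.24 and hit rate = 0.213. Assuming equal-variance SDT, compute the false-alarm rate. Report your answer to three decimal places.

z(hit rate) = z(0.213) = -0.7961
z(FA) = z(H) − d' = -0.7961 − (-1.24) = 0.4439
false-alarm rate = Φ(0.4439) = 0.6714

false-alarm rate = 0.671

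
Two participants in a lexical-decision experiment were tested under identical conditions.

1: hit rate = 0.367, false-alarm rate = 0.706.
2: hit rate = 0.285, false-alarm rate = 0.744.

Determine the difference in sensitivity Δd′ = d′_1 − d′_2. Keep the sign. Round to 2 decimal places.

1: z(0.367) = -0.340, z(0.706) = 0.542, d' = -0.882
2: z(0.285) = -0.568, z(0.744) = 0.656, d' = -1.224
Δd' = d'_1 − d'_2 = -0.882 − (-1.224) = 0.342
1 has the higher sensitivity.

Δd′ = 0.34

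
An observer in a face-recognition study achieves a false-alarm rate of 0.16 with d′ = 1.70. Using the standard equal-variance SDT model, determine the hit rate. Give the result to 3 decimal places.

z(false-alarm rate) = z(0.16) = -0.9945
z(H) = z(FA) + d' = -0.9945 + 1.70 = 0.7055
hit rate = Φ(0.7055) = 0.7598

hit rate = 0.760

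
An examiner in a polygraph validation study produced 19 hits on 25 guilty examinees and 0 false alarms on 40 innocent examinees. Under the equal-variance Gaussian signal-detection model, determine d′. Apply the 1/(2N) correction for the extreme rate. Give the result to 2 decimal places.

The false-alarm rate is 0/40 = 0, so apply the 1/(2N) correction: FA → 1/(2·40) = 0.01250.
z(H) = z(0.76000) = 0.706
z(FA) = z(0.01250) = -2.241
d' = 0.706 − (-2.241) = 2.947

d′ = 2.95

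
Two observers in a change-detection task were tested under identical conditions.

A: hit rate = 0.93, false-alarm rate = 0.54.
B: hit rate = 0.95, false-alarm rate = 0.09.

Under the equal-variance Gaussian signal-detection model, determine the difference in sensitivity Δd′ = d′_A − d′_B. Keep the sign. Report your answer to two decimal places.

Δd′ = -1.61

A: z(0.93) = 1.476, z(0.54) = 0.100, d' = 1.376
B: z(0.95) = 1.645, z(0.09) = -1.341, d' = 2.986
Δd' = d'_A − d'_B = 1.376 − 2.986 = -1.610
B has the higher sensitivity.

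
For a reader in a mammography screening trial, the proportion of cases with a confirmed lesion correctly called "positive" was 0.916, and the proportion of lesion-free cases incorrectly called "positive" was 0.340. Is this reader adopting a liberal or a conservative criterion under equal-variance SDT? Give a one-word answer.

liberal

z(H) = 1.379, z(FA) = -0.412
c = −½·(z(H) + z(FA)) = -0.4835
c < 0 → liberal criterion (biased toward responding “yes”).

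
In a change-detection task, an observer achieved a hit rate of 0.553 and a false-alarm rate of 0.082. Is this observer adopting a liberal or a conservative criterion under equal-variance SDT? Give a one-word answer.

conservative

z(H) = 0.133, z(FA) = -1.392
c = −½·(z(H) + z(FA)) = 0.6295
c > 0 → conservative criterion (biased toward responding “no”).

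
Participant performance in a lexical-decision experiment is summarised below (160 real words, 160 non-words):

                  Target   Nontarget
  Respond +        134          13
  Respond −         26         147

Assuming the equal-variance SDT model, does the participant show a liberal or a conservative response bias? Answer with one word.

z(H) = 0.984, z(FA) = -1.397
c = −½·(z(H) + z(FA)) = 0.2065
c > 0 → conservative criterion (biased toward responding “no”).

conservative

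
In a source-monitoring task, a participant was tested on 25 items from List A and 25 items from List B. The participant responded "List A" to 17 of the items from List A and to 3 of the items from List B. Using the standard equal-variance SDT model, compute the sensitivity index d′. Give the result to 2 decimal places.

H = 17/25 = 0.6800
FA = 3/25 = 0.1200
z(0.6800) = 0.468, z(0.1200) = -1.175
d' = z(H) − z(FA) = 0.468 − (-1.175) = 1.643

d′ = 1.64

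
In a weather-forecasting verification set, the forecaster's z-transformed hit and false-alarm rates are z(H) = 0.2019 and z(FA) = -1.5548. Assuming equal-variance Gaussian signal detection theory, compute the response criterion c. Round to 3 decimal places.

c = 0.676

c = −½·[z(H) + z(FA)] = −½·(0.2019 + (-1.5548)) = 0.67645
c > 0: the forecaster has a conservative response bias.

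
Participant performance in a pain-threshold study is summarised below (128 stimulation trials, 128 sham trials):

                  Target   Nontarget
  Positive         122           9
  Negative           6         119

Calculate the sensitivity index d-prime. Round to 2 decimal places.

H = 122/128 = 0.9531
FA = 9/128 = 0.0703
z(H) = z(0.9531) = 1.676
z(FA) = z(0.0703) = -1.474
d' = z(H) − z(FA) = 1.676 − (-1.474) = 3.150

d-prime = 3.15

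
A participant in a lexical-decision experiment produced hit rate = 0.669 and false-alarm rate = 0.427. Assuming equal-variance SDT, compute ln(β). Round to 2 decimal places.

ln β = -0.08

z(H) = 0.437
z(FA) = -0.184
ln β = −½·[z(H)² − z(FA)²] = −0.5 × (0.191 − 0.034) = -0.0785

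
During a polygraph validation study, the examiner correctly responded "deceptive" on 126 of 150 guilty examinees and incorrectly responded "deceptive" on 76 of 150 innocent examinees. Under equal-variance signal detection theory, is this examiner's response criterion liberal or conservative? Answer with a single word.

z(H) = 0.994, z(FA) = 0.017
c = −½·(z(H) + z(FA)) = -0.5055
c < 0 → liberal criterion (biased toward responding “yes”).

liberal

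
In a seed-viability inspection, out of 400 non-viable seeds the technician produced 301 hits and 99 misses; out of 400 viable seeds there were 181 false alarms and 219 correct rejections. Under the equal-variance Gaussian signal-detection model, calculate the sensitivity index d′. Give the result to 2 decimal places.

d′ = 0.80

H = 301/400 = 0.7525
FA = 181/400 = 0.4525
z(H) = z(0.7525) = 0.6824
z(FA) = z(0.4525) = -0.1193
d' = z(H) − z(FA) = 0.6824 − (-0.1193) = 0.8017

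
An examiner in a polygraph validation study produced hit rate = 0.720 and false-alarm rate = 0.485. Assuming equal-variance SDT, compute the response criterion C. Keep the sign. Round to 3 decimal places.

Φ⁻¹(H) = 0.5828
Φ⁻¹(FA) = -0.0376
c = −½·[z(H) + z(FA)] = −0.5 × (0.5828 + (-0.0376)) = -0.2726

C = -0.273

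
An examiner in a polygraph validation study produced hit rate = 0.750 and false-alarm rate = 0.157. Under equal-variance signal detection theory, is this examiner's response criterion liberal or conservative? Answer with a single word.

conservative

z(H) = 0.674, z(FA) = -1.007
c = −½·(z(H) + z(FA)) = 0.1665
c > 0 → conservative criterion (biased toward responding “no”).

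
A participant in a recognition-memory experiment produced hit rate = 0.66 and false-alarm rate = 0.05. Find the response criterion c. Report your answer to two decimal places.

z(H) = 0.4125
z(FA) = -1.6449
c = −½·[z(H) + z(FA)] = −0.5 × (0.4125 + (-1.6449)) = 0.6162
c > 0: the participant has a conservative response bias.

c = 0.62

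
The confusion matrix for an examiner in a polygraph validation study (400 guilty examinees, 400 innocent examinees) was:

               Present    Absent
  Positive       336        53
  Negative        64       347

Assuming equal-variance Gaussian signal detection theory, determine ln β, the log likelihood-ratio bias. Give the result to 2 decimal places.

H = 336/400 = 0.8400
FA = 53/400 = 0.1325
Φ⁻¹(H) = Φ⁻¹(0.8400) = 0.994
Φ⁻¹(FA) = Φ⁻¹(0.1325) = -1.115
ln β = −½·[z(H)² − z(FA)²] = −0.5 × (0.988 − 1.243) = 0.1275

ln β = 0.13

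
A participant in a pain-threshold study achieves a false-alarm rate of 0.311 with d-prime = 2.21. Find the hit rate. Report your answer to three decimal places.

z(false-alarm rate) = z(0.311) = -0.4930
z(H) = z(FA) + d' = -0.4930 + 2.21 = 1.7170
hit rate = Φ(1.7170) = 0.9570

hit rate = 0.957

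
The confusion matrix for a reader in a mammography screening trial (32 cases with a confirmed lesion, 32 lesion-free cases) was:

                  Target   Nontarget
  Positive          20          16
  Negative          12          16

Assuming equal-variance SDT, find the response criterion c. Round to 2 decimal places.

H = 20/32 = 0.6250
FA = 16/32 = 0.5000
z(H) = z(0.6250) = 0.3186
z(FA) = z(0.5000) = 0.0000
c = −½·[z(H) + z(FA)] = −0.5 × (0.3186 + 0.0000) = -0.1593

c = -0.16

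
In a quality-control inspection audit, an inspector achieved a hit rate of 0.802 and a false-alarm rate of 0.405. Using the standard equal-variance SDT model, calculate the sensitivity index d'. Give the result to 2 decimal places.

d' = 1.09

z(0.802) = 0.849, z(0.405) = -0.240
d' = z(H) − z(FA) = 0.849 − (-0.240) = 1.089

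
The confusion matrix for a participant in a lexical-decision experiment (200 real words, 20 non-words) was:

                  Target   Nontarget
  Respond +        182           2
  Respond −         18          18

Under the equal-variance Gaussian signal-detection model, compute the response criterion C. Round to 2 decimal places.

H = 182/200 = 0.9100
FA = 2/20 = 0.1000
z(H) = 1.341
z(FA) = -1.282
c = −½·[z(H) + z(FA)] = −0.5 × (1.341 + (-1.282)) = -0.0295

C = -0.03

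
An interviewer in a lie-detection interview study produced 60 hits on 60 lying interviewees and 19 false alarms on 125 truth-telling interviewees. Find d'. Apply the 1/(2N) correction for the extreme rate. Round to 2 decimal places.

The hit rate is 60/60 = 1, so apply the 1/(2N) correction: H → 1 − 1/(2·60) = 0.99167.
z(H) = z(0.99167) = 2.394
z(FA) = z(0.15200) = -1.028
d' = 2.394 − (-1.028) = 3.422

d' = 3.42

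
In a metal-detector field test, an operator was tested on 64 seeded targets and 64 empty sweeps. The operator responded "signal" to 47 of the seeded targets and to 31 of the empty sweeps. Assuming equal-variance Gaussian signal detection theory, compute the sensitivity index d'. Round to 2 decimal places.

H = 47/64 = 0.7344
FA = 31/64 = 0.4844
z(H) = z(0.7344) = 0.6262
z(FA) = z(0.4844) = -0.0391
d' = z(H) − z(FA) = 0.6262 − (-0.0391) = 0.6653

d' = 0.67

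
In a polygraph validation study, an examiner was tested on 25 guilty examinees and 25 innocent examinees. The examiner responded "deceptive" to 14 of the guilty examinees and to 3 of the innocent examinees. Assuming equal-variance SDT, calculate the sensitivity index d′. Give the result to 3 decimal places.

H = 14/25 = 0.5600
FA = 3/25 = 0.1200
Φ⁻¹(0.5600) = 0.1510, Φ⁻¹(0.1200) = -1.1750
d' = z(H) − z(FA) = 0.1510 − (-1.1750) = 1.3260

d′ = 1.326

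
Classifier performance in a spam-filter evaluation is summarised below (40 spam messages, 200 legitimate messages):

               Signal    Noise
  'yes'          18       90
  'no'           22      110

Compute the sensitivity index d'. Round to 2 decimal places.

d' = 0.00

H = 18/40 = 0.4500
FA = 90/200 = 0.4500
z(H) = z(0.4500) = -0.1257
z(FA) = z(0.4500) = -0.1257
d' = z(H) − z(FA) = -0.1257 − (-0.1257) = 0.0000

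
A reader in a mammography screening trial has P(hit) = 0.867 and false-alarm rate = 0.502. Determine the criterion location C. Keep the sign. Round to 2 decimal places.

z(0.867) = 1.1123, z(0.502) = 0.0050
c = −½·[z(H) + z(FA)] = −0.5 × (1.1123 + 0.0050) = -0.55865
c < 0: the reader has a liberal response bias.

C = -0.56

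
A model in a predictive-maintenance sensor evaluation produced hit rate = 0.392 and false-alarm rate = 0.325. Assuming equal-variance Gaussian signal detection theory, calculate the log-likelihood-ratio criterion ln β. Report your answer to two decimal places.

z(H) = -0.274
z(FA) = -0.454
ln β = −½·[z(H)² − z(FA)²] = −0.5 × (0.075 − 0.206) = 0.0655

ln β = 0.07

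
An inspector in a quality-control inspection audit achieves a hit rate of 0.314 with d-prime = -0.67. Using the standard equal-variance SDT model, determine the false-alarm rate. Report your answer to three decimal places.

z(hit rate) = z(0.314) = -0.4845
z(FA) = z(H) − d' = -0.4845 − (-0.67) = 0.1855
false-alarm rate = Φ(0.1855) = 0.5736

false-alarm rate = 0.574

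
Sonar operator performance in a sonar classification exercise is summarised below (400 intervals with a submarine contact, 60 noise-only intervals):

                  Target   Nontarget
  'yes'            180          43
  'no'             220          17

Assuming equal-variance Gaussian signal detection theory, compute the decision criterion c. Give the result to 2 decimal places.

H = 180/400 = 0.4500
FA = 43/60 = 0.7167
z(H) = -0.126
z(FA) = 0.573
c = −½·[z(H) + z(FA)] = −0.5 × (-0.126 + 0.573) = -0.2235
c < 0: the sonar operator has a liberal response bias.

c = -0.22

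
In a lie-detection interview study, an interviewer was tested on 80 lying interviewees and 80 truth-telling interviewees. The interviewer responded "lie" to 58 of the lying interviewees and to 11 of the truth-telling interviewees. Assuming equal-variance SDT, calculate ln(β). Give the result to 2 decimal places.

H = 58/80 = 0.7250
FA = 11/80 = 0.1375
Φ⁻¹(H) = 0.598
Φ⁻¹(FA) = -1.092
ln β = −½·[z(H)² − z(FA)²] = −0.5 × (0.358 − 1.192) = 0.417

ln β = 0.42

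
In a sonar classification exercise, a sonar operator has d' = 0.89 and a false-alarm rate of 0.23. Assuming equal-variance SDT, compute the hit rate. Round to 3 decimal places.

hit rate = 0.560

z(false-alarm rate) = z(0.23) = -0.7388
z(H) = z(FA) + d' = -0.7388 + 0.89 = 0.1512
hit rate = Φ(0.1512) = 0.5601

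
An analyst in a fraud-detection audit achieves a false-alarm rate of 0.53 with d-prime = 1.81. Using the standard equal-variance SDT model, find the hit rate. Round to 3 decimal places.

hit rate = 0.970

z(false-alarm rate) = z(0.53) = 0.0753
z(H) = z(FA) + d' = 0.0753 + 1.81 = 1.8853
hit rate = Φ(1.8853) = 0.9703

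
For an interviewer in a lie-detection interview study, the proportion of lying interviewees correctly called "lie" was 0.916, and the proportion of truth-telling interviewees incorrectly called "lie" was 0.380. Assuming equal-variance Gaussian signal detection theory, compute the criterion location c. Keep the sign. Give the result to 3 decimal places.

Φ⁻¹(0.916) = 1.3787, Φ⁻¹(0.380) = -0.3055
c = −½·[z(H) + z(FA)] = −0.5 × (1.3787 + (-0.3055)) = -0.5366

c = -0.537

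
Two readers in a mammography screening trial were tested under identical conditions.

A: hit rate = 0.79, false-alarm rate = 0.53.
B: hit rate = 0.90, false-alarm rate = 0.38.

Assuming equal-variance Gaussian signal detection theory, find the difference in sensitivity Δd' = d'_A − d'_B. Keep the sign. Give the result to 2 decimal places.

A: z(0.79) = 0.806, z(0.53) = 0.075, d' = 0.731
B: z(0.90) = 1.282, z(0.38) = -0.305, d' = 1.587
Δd' = d'_A − d'_B = 0.731 − 1.587 = -0.856
B has the higher sensitivity.

Δd' = -0.86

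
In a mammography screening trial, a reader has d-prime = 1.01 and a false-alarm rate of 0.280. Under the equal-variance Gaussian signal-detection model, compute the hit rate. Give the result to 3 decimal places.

hit rate = 0.665

z(false-alarm rate) = z(0.280) = -0.5828
z(H) = z(FA) + d' = -0.5828 + 1.01 = 0.4272
hit rate = Φ(0.4272) = 0.6654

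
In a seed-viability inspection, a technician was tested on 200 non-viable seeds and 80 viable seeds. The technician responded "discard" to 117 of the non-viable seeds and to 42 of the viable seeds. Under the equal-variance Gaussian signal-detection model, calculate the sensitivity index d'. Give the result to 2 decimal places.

H = 117/200 = 0.5850
FA = 42/80 = 0.5250
Φ⁻¹(H) = Φ⁻¹(0.5850) = 0.215
Φ⁻¹(FA) = Φ⁻¹(0.5250) = 0.063
d' = z(H) − z(FA) = 0.215 − 0.063 = 0.152

d' = 0.15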